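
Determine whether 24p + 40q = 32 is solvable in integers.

Step 1: Compute gcd(24, 40).
gcd(24, 40) = 8

Step 2: Check divisibility.
Does 8 divide 32? 32 = 8 x 4, so yes.

By the theorem on linear Diophantine equations, 24p + 40q = 32 has integer solutions if and only if gcd(24, 40) divides 32. Since 8 | 32, solutions exist.

Yes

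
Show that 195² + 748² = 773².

Compute a² + b²:
195² + 748² = 38025 + 559504 = 597529
Compute c²:
773² = 597529
Since 597529 = 597529, it is a Pythagorean triple.

Yes, it is a Pythagorean triple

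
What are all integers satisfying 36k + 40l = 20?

Step 1: Compute gcd(36, 40) = 4.
Since 4 divides 20, solutions exist.

Step 2: Find a particular solution using extended Euclidean algorithm.
We get k₀ = -5, l₀ = 5.
Check: 36*-5 + 40*5 = 20 = 20 ✓

Step 3: Write the general solution.
k = -5 + (40/4)t = -5 + 10t
l = 5 - (36/4)t = 5 - 9t
for any integer t.

k = -5 + 10t, l = 5 - 9t for integer t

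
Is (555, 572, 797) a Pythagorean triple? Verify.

Compute a² + b² = 555² + 572² = 308025 + 327184 = 635209
Compute c² = 797² = 635209
Since 635209 = 635209, confirmed.

Yes, it is a Pythagorean triple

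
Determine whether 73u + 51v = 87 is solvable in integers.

Step 1: Compute gcd(73, 51).
gcd(73, 51) = 1

Step 2: Check divisibility.
Does 1 divide 87? 87 = 1 x 87, so yes.

By the theorem on linear Diophantine equations, 73u + 51v = 87 has integer solutions if and only if gcd(73, 51) divides 87. Since 1 | 87, solutions exist.

Yes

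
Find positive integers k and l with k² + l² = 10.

We need to find integers k, l > 0 such that k² + l² = 10.
Trying k = 1: l² = 10 - 1² = 10 - 1 = 9
l = 3
Check: 1² + 3² = 1 + 9 = 10 ✓

10 = 1² + 3²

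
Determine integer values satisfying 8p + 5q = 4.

Step 1: Check solvability.
gcd(8, 5) = 1
Since 1 divides 4, solutions exist.

Step 2: Apply extended Euclidean algorithm to find gcd.
We find integers such that 8*x0 + 5*y0 = 1

Step 3: Scale the particular solution.
Multiply by 4/1 = 4:
p = 8, q = -12

Step 4: Verify.
8*(8) + 5*(-12) = 4 = 4 ✓

p = 8, q = -12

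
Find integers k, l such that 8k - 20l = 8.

Step 1: Check solvability.
gcd(8, 20) = 4
Since 4 divides 8, solutions exist.

Step 2: Apply extended Euclidean algorithm to find gcd.
We find integers such that 8*x0 + 20*y0 = 4

Step 3: Scale the particular solution.
Multiply by 8/4 = 2:
k = -4, l = -2

Step 4: Verify.
8*(-4) - 20*(-2) = 8 = 8 ✓

k = -4, l = -2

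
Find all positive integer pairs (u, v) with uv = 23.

The positive divisors of 23 are: 1, 23.
Each divisor d gives the pair (d, 23/d):
(1, 23), (23, 1)

(1, 23), (23, 1)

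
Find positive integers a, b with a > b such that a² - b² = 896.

Factor: a² - b² = (a+b)(a-b) = 896.
We need two factors of 896 with the same parity.
Use a+b = 448 and a-b = 2 (product 448·2 = 896).
Adding: 2a = 450, so a = 225.
Subtracting: 2b = 446, so b = 223.
Check: 225² - 223² = 50625 - 49729 = 896 ✓

a = 225, b = 223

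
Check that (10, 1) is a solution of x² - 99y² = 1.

Compute x² = 10² = 100
Compute 99y² = 99·1² = 99·1 = 99
x² - 99y² = 100 - 99 = 1
Since this equals 1, (10, 1) is a solution.

Yes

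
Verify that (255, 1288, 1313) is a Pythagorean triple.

Compute a² + b² = 255² + 1288² = 65025 + 1658944 = 1723969
Compute c² = 1313² = 1723969
Since 1723969 = 1723969, confirmed.

Yes, it is a Pythagorean triple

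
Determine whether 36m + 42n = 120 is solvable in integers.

Step 1: Compute gcd(36, 42).
gcd(36, 42) = 6

Step 2: Check divisibility.
Does 6 divide 120? 120 = 6 x 20, so yes.

By the theorem on linear Diophantine equations, 36m + 42n = 120 has integer solutions if and only if gcd(36, 42) divides 120. Since 6 | 120, solutions exist.

Yes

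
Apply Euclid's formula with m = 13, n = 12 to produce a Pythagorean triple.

a = m² - n² = 13² - 12² = 169 - 144 = 25
b = 2mn = 2·13·12 = 312
c = m² + n² = 169 + 144 = 313
Verify: 25² + 312² = 625 + 97344 = 97969 = 313² ✓

(25, 312, 313)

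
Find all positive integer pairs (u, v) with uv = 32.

The positive divisors of 32 are: 1, 2, 4, 8, 16, 32.
Each divisor d gives the pair (d, 32/d):
(1, 32), (2, 16), (4, 8), (8, 4), (16, 2), (32, 1)

(1, 32), (2, 16), (4, 8), (8, 4), (16, 2), (32, 1)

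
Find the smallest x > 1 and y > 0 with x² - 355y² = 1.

We seek the smallest positive integers (x, y) with x² - 355y² = 1, i.e., x² = 355y² + 1.
Try successive y values:
y = 1: x² = 355·1² + 1 = 356, not a perfect square
y = 2: x² = 355·2² + 1 = 1421, not a perfect square
y = 3: x² = 355·3² + 1 = 3196, not a perfect square
... continuing the search (or via continued fractions) ...
y = 50676: x² = 355·50676² + 1 = 911660226481, x = 954809 ✓

Verify: 954809² - 355·50676² = 911660226481 - 911660226480 = 1 ✓

x = 954809, y = 50676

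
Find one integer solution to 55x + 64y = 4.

Step 1: Check solvability.
gcd(55, 64) = 1
Since 1 divides 4, solutions exist.

Step 2: Apply extended Euclidean algorithm to find gcd.
We find integers such that 55*x0 + 64*y0 = 1

Step 3: Scale the particular solution.
Multiply by 4/1 = 4:
x = 28, y = -24

Step 4: Verify.
55*(28) + 64*(-24) = 4 = 4 ✓

x = 28, y = -24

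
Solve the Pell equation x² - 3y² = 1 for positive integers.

We seek the smallest positive integers (x, y) with x² - 3y² = 1, i.e., x² = 3y² + 1.
Try successive y values:
y = 1: x² = 3·1² + 1 = 4, x = 2 ✓

Verify: 2² - 3·1² = 4 - 3 = 1 ✓

x = 2, y = 1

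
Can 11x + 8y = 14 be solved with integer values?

Step 1: Compute gcd(11, 8).
gcd(11, 8) = 1

Step 2: Check divisibility.
Does 1 divide 14? 14 = 1 x 14, so yes.

By the theorem on linear Diophantine equations, 11x + 8y = 14 has integer solutions if and only if gcd(11, 8) divides 14. Since 1 | 14, solutions exist.

Yes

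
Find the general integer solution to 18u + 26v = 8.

Step 1: Compute gcd(18, 26) = 2.
Since 2 divides 8, solutions exist.

Step 2: Find a particular solution using extended Euclidean algorithm.
We get u₀ = 12, v₀ = -8.
Check: 18*12 + 26*-8 = 8 = 8 ✓

Step 3: Write the general solution.
u = 12 + (26/2)t = 12 + 13t
v = -8 - (18/2)t = -8 - 9t
for any integer t.

u = 12 + 13t, v = -8 - 9t for integer t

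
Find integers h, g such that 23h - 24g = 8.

Step 1: Check solvability.
gcd(23, 24) = 1
Since 1 divides 8, solutions exist.

Step 2: Apply extended Euclidean algorithm to find gcd.
We find integers such that 23*x0 + 24*y0 = 1

Step 3: Scale the particular solution.
Multiply by 8/1 = 8:
h = -8, g = -8

Step 4: Verify.
23*(-8) - 24*(-8) = 8 = 8 ✓

h = -8, g = -8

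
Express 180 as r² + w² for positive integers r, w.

We need to find integers r, w > 0 such that r² + w² = 180.
Trying r = 6: w² = 180 - 6² = 180 - 36 = 144
w = 12
Check: 6² + 12² = 36 + 144 = 180 ✓

180 = 6² + 12²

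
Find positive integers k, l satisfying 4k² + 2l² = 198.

Try small values of k and check whether (198 - 4k²)/2 is a perfect square.
k = 7: 4·7² = 196, so 2l² = 198 - 196 = 2, giving l² = 1, l = 1.
Check: 4·7² + 2·1² = 196 + 2 = 198 ✓

k = 7, l = 1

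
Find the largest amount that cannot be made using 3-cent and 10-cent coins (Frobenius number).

For two coprime denominations a and b, the Frobenius number (largest value not representable as a non-negative combination) is ab - a - b.
Here gcd(3, 10) = 1, so they are coprime.
F(3, 10) = 3·10 - 3 - 10 = 30 - 13 = 17

17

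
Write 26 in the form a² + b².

We need to find integers a, b > 0 such that a² + b² = 26.
Trying a = 1: b² = 26 - 1² = 26 - 1 = 25
b = 5
Check: 1² + 5² = 1 + 25 = 26 ✓

26 = 1² + 5²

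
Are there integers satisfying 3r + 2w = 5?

Step 1: Compute gcd(3, 2).
gcd(3, 2) = 1

Step 2: Check divisibility.
Does 1 divide 5? 5 = 1 x 5, so yes.

By the theorem on linear Diophantine equations, 3r + 2w = 5 has integer solutions if and only if gcd(3, 2) divides 5. Since 1 | 5, solutions exist.

Yes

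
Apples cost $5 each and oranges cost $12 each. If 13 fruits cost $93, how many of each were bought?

Let a = apples, o = oranges.
a + o = 13
5a + 12o = 93
Substitute o = 13 - a:
5a + 12(13 - a) = 93
(5 - 12)a = 93 - 156
-7a = -63
a = 9, o = 13 - 9 = 4

Apples: 9, Oranges: 4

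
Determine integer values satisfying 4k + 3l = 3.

Step 1: Check solvability.
gcd(4, 3) = 1
Since 1 divides 3, solutions exist.

Step 2: Apply extended Euclidean algorithm to find gcd.
We find integers such that 4*x0 + 3*y0 = 1

Step 3: Scale the particular solution.
Multiply by 3/1 = 3:
k = 3, l = -3

Step 4: Verify.
4*(3) + 3*(-3) = 3 = 3 ✓

k = 3, l = -3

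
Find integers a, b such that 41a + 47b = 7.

Step 1: Check solvability.
gcd(41, 47) = 1
Since 1 divides 7, solutions exist.

Step 2: Apply extended Euclidean algorithm to find gcd.
We find integers such that 41*x0 + 47*y0 = 1

Step 3: Scale the particular solution.
Multiply by 7/1 = 7:
a = -56, b = 49

Step 4: Verify.
41*(-56) + 47*(49) = 7 = 7 ✓

a = -56, b = 49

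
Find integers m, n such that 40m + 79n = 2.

Step 1: Check solvability.
gcd(40, 79) = 1
Since 1 divides 2, solutions exist.

Step 2: Apply extended Euclidean algorithm to find gcd.
We find integers such that 40*x0 + 79*y0 = 1

Step 3: Scale the particular solution.
Multiply by 2/1 = 2:
m = 4, n = -2

Step 4: Verify.
40*(4) + 79*(-2) = 2 = 2 ✓

m = 4, n = -2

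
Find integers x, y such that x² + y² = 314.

We need to find integers x, y > 0 such that x² + y² = 314.
Trying x = 5: y² = 314 - 5² = 314 - 25 = 289
y = 17
Check: 5² + 17² = 25 + 289 = 314 ✓

314 = 5² + 17²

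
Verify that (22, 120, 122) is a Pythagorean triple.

Compute a² + b²:
22² + 120² = 484 + 14400 = 14884
Compute c²:
122² = 14884
Since 14884 = 14884, it is a Pythagorean triple.

Yes, it is a Pythagorean triple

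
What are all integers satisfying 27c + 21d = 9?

Step 1: Compute gcd(27, 21) = 3.
Since 3 divides 9, solutions exist.

Step 2: Find a particular solution using extended Euclidean algorithm.
We get c₀ = -9, d₀ = 12.
Check: 27*-9 + 21*12 = 9 = 9 ✓

Step 3: Write the general solution.
c = -9 + (21/3)t = -9 + 7t
d = 12 - (27/3)t = 12 - 9t
for any integer t.

c = -9 + 7t, d = 12 - 9t for integer t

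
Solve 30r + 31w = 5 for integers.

Step 1: Check solvability.
gcd(30, 31) = 1
Since 1 divides 5, solutions exist.

Step 2: Apply extended Euclidean algorithm to find gcd.
We find integers such that 30*x0 + 31*y0 = 1

Step 3: Scale the particular solution.
Multiply by 5/1 = 5:
r = -5, w = 5

Step 4: Verify.
30*(-5) + 31*(5) = 5 = 5 ✓

r = -5, w = 5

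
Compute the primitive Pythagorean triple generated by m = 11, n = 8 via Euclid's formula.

a = m² - n² = 121 - 64 = 57
b = 2mn = 2·11·8 = 176
c = m² + n² = 121 + 64 = 185
Verify: 57² + 176² = 3249 + 30976 = 34225 = 185² ✓

(57, 176, 185)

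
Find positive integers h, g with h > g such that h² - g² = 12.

Factor: h² - g² = (h+g)(h-g) = 12.
We need two factors of 12 with the same parity.
Use h+g = 6 and h-g = 2 (product 6·2 = 12).
Adding: 2h = 8, so h = 4.
Subtracting: 2g = 4, so g = 2.
Check: 4² - 2² = 16 - 4 = 12 ✓

h = 4, g = 2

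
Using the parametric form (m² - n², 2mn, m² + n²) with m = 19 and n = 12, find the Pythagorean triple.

a = m² - n² = 19² - 12² = 361 - 144 = 217
b = 2mn = 2·19·12 = 456
c = m² + n² = 361 + 144 = 505
Verify: 217² + 456² = 47089 + 207936 = 255025 = 505² ✓

(217, 456, 505)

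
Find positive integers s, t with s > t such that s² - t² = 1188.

Factor: s² - t² = (s+t)(s-t) = 1188.
We need two factors of 1188 with the same parity.
Use s+t = 594 and s-t = 2 (product 594·2 = 1188).
Adding: 2s = 596, so s = 298.
Subtracting: 2t = 592, so t = 296.
Check: 298² - 296² = 88804 - 87616 = 1188 ✓

s = 298, t = 296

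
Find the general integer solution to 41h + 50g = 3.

Step 1: Compute gcd(41, 50) = 1.
Since 1 divides 3, solutions exist.

Step 2: Find a particular solution using extended Euclidean algorithm.
We get h₀ = 33, g₀ = -27.
Check: 41*33 + 50*-27 = 3 = 3 ✓

Step 3: Write the general solution.
h = 33 + (50/1)t = 33 + 50t
g = -27 - (41/1)t = -27 - 41t
for any integer t.

h = 33 + 50t, g = -27 - 41t for integer t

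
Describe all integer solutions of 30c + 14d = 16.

Step 1: Compute gcd(30, 14) = 2.
Since 2 divides 16, solutions exist.

Step 2: Find a particular solution using extended Euclidean algorithm.
We get c₀ = 8, d₀ = -16.
Check: 30*8 + 14*-16 = 16 = 16 ✓

Step 3: Write the general solution.
c = 8 + (14/2)t = 8 + 7t
d = -16 - (30/2)t = -16 - 15t
for any integer t.

c = 8 + 7t, d = -16 - 15t for integer t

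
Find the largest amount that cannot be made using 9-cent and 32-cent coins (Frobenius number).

For two coprime denominations a and b, the Frobenius number (largest value not representable as a non-negative combination) is ab - a - b.
Here gcd(9, 32) = 1, so they are coprime.
F(9, 32) = 9·32 - 9 - 32 = 288 - 41 = 247

247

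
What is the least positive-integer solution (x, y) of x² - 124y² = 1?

We seek the smallest positive integers (x, y) with x² - 124y² = 1, i.e., x² = 124y² + 1.
Try successive y values:
y = 1: x² = 124·1² + 1 = 125, not a perfect square
y = 2: x² = 124·2² + 1 = 497, not a perfect square
y = 3: x² = 124·3² + 1 = 1117, not a perfect square
... continuing the search (or via continued fractions) ...
y = 414960: x² = 124·414960² + 1 = 21351783398401, x = 4620799 ✓

Verify: 4620799² - 124·414960² = 21351783398401 - 21351783398400 = 1 ✓

x = 4620799, y = 414960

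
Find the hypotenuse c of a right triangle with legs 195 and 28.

c² = a² + b² = 195² + 28² = 38025 + 784 = 38809
c = 197

197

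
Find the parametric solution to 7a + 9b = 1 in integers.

Step 1: Compute gcd(7, 9) = 1.
Since 1 divides 1, solutions exist.

Step 2: Find a particular solution using extended Euclidean algorithm.
We get a₀ = 4, b₀ = -3.
Check: 7*4 + 9*-3 = 1 = 1 ✓

Step 3: Write the general solution.
a = 4 + (9/1)t = 4 + 9t
b = -3 - (7/1)t = -3 - 7t
for any integer t.

a = 4 + 9t, b = -3 - 7t for integer t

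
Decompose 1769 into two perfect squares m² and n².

We need to find integers m, n > 0 such that m² + n² = 1769.
Trying m = 13: n² = 1769 - 13² = 1769 - 169 = 1600
n = 40
Check: 13² + 40² = 169 + 1600 = 1769 ✓

1769 = 13² + 40²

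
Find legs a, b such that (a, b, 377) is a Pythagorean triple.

We need a² + b² = 377² = 142129.
Trying: 345² + 152² = 119025 + 23104 = 142129 ✓

(345, 152, 377)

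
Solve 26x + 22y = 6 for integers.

Step 1: Check solvability.
gcd(26, 22) = 2
Since 2 divides 6, solutions exist.

Step 2: Apply extended Euclidean algorithm to find gcd.
We find integers such that 26*x0 + 22*y0 = 2

Step 3: Scale the particular solution.
Multiply by 6/2 = 3:
x = -15, y = 18

Step 4: Verify.
26*(-15) + 22*(18) = 6 = 6 ✓

x = -15, y = 18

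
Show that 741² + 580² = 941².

Compute a² + b² = 741² + 580² = 549081 + 336400 = 885481
Compute c² = 941² = 885481
Since 885481 = 885481, confirmed.

Yes, it is a Pythagorean triple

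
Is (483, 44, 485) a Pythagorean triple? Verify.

Compute a² + b² = 483² + 44² = 233289 + 1936 = 235225
Compute c² = 485² = 235225
Since 235225 = 235225, confirmed.

Yes, it is a Pythagorean triple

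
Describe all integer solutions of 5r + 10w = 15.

Step 1: Compute gcd(5, 10) = 5.
Since 5 divides 15, solutions exist.

Step 2: Find a particular solution using extended Euclidean algorithm.
We get r₀ = 3, w₀ = 0.
Check: 5*3 + 10*0 = 15 = 15 ✓

Step 3: Write the general solution.
r = 3 + (10/5)t = 3 + 2t
w = 0 - (5/5)t = 0 - 1t
for any integer t.

r = 3 + 2t, w = 0 - 1t for integer t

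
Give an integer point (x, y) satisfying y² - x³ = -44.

Try small integer x values and check whether x³ - 44 is a perfect square.
x = 5: x³ - 44 = 5³ - 44 = 125 - 44 = 81
Is 81 a perfect square? 9² = 81 ✓
So (x, y) = (5, 9) is a solution.

x = 5, y = 9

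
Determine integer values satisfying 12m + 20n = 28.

Step 1: Check solvability.
gcd(12, 20) = 4
Since 4 divides 28, solutions exist.

Step 2: Apply extended Euclidean algorithm to find gcd.
We find integers such that 12*x0 + 20*y0 = 4

Step 3: Scale the particular solution.
Multiply by 28/4 = 7:
m = 14, n = -7

Step 4: Verify.
12*(14) + 20*(-7) = 28 = 28 ✓

m = 14, n = -7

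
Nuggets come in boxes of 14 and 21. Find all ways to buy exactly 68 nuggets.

We need non-negative integers (x, y) with 14x + 21y = 68.
For each x in 0..4, check if 68 - 14x is a non-negative multiple of 21.
No x yields an integer y ≥ 0.

No solution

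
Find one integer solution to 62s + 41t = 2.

Step 1: Check solvability.
gcd(62, 41) = 1
Since 1 divides 2, solutions exist.

Step 2: Apply extended Euclidean algorithm to find gcd.
We find integers such that 62*x0 + 41*y0 = 1

Step 3: Scale the particular solution.
Multiply by 2/1 = 2:
s = 4, t = -6

Step 4: Verify.
62*(4) + 41*(-6) = 2 = 2 ✓

s = 4, t = -6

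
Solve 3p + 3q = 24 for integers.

Step 1: Check solvability.
gcd(3, 3) = 3
Since 3 divides 24, solutions exist.

Step 2: Apply extended Euclidean algorithm to find gcd.
We find integers such that 3*x0 + 3*y0 = 3

Step 3: Scale the particular solution.
Multiply by 24/3 = 8:
p = 0, q = 8

Step 4: Verify.
3*(0) + 3*(8) = 24 = 24 ✓

p = 0, q = 8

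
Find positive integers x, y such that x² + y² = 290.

Search for x with 290 - x² a perfect square.
x = 1: 290 - 1² = 290 - 1 = 289 = 17² ✓
So x = 1, y = 17.

x = 1, y = 17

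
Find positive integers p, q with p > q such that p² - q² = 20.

Factor: p² - q² = (p+q)(p-q) = 20.
We need two factors of 20 with the same parity.
Use p+q = 10 and p-q = 2 (product 10·2 = 20).
Adding: 2p = 12, so p = 6.
Subtracting: 2q = 8, so q = 4.
Check: 6² - 4² = 36 - 16 = 20 ✓

p = 6, q = 4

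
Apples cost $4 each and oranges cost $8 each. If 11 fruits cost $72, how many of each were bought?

Let a = apples, o = oranges.
a + o = 11
4a + 8o = 72
Substitute o = 11 - a:
4a + 8(11 - a) = 72
(4 - 8)a = 72 - 88
-4a = -16
a = 4, o = 11 - 4 = 7

Apples: 4, Oranges: 7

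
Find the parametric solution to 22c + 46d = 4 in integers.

Step 1: Compute gcd(22, 46) = 2.
Since 2 divides 4, solutions exist.

Step 2: Find a particular solution using extended Euclidean algorithm.
We get c₀ = -4, d₀ = 2.
Check: 22*-4 + 46*2 = 4 = 4 ✓

Step 3: Write the general solution.
c = -4 + (46/2)t = -4 + 23t
d = 2 - (22/2)t = 2 - 11t
for any integer t.

c = -4 + 23t, d = 2 - 11t for integer t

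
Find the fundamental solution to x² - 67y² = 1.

We seek the smallest positive integers (x, y) with x² - 67y² = 1, i.e., x² = 67y² + 1.
Try successive y values:
y = 1: x² = 67·1² + 1 = 68, not a perfect square
y = 2: x² = 67·2² + 1 = 269, not a perfect square
y = 3: x² = 67·3² + 1 = 604, not a perfect square
... continuing the search (or via continued fractions) ...
y = 5967: x² = 67·5967² + 1 = 2385540964, x = 48842 ✓

Verify: 48842² - 67·5967² = 2385540964 - 2385540963 = 1 ✓

x = 48842, y = 5967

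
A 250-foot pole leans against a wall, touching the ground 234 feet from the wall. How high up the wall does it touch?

The ladder, wall, and ground form a right triangle with hypotenuse 250 and one leg 234.
By the Pythagorean theorem: h² = 250² - 234² = 62500 - 54756 = 7744
h = √7744 = 88 feet

88 feet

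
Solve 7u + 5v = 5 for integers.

Step 1: Check solvability.
gcd(7, 5) = 1
Since 1 divides 5, solutions exist.

Step 2: Apply extended Euclidean algorithm to find gcd.
We find integers such that 7*x0 + 5*y0 = 1

Step 3: Scale the particular solution.
Multiply by 5/1 = 5:
u = -10, v = 15

Step 4: Verify.
7*(-10) + 5*(15) = 5 = 5 ✓

u = -10, v = 15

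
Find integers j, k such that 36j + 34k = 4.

Step 1: Check solvability.
gcd(36, 34) = 2
Since 2 divides 4, solutions exist.

Step 2: Apply extended Euclidean algorithm to find gcd.
We find integers such that 36*x0 + 34*y0 = 2

Step 3: Scale the particular solution.
Multiply by 4/2 = 2:
j = 2, k = -2

Step 4: Verify.
36*(2) + 34*(-2) = 4 = 4 ✓

j = 2, k = -2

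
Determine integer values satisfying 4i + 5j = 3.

Step 1: Check solvability.
gcd(4, 5) = 1
Since 1 divides 3, solutions exist.

Step 2: Apply extended Euclidean algorithm to find gcd.
We find integers such that 4*x0 + 5*y0 = 1

Step 3: Scale the particular solution.
Multiply by 3/1 = 3:
i = -3, j = 3

Step 4: Verify.
4*(-3) + 5*(3) = 3 = 3 ✓

i = -3, j = 3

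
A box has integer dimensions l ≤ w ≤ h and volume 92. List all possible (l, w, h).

Iterate l from 1 to ⌊92^(1/3)⌋. For each l dividing 92, iterate w ≥ l with w dividing 92/l, and set h = 92/(l·w).
Triples found (4): (1×1×92), (1×2×46), (1×4×23), (2×2×23)

(1×1×92), (1×2×46), (1×4×23), (2×2×23)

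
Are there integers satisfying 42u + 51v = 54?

Step 1: Compute gcd(42, 51).
gcd(42, 51) = 3

Step 2: Check divisibility.
Does 3 divide 54? 54 = 3 x 18, so yes.

By the theorem on linear Diophantine equations, 42u + 51v = 54 has integer solutions if and only if gcd(42, 51) divides 54. Since 3 | 54, solutions exist.

Yes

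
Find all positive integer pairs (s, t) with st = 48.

The positive divisors of 48 are: 1, 2, 3, 4, 6, 8, 12, 16, 24, 48.
Each divisor d gives the pair (d, 48/d):
(1, 48), (2, 24), (3, 16), (4, 12), (6, 8), (8, 6), (12, 4), (16, 3), (24, 2), (48, 1)

(1, 48), (2, 24), (3, 16), (4, 12), (6, 8), (8, 6), (12, 4), (16, 3), (24, 2), (48, 1)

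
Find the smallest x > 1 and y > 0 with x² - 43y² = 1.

We seek the smallest positive integers (x, y) with x² - 43y² = 1, i.e., x² = 43y² + 1.
Try successive y values:
y = 1: x² = 43·1² + 1 = 44, not a perfect square
y = 2: x² = 43·2² + 1 = 173, not a perfect square
y = 3: x² = 43·3² + 1 = 388, not a perfect square
... continuing the search (or via continued fractions) ...
y = 531: x² = 43·531² + 1 = 12124324, x = 3482 ✓

Verify: 3482² - 43·531² = 12124324 - 12124323 = 1 ✓

x = 3482, y = 531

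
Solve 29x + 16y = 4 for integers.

Step 1: Check solvability.
gcd(29, 16) = 1
Since 1 divides 4, solutions exist.

Step 2: Apply extended Euclidean algorithm to find gcd.
We find integers such that 29*x0 + 16*y0 = 1

Step 3: Scale the particular solution.
Multiply by 4/1 = 4:
x = 20, y = -36

Step 4: Verify.
29*(20) + 16*(-36) = 4 = 4 ✓

x = 20, y = -36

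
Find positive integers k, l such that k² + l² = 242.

Search for k with 242 - k² a perfect square.
k = 11: 242 - 11² = 242 - 121 = 121 = 11² ✓
So k = 11, l = 11.

k = 11, l = 11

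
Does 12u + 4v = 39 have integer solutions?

Step 1: Compute gcd(12, 4).
gcd(12, 4) = 4

Step 2: Check divisibility.
Does 4 divide 39? 39 = 4 x 9 + 3, so no.

By the theorem on linear Diophantine equations, 12u + 4v = 39 has integer solutions if and only if gcd(12, 4) divides 39. Since 4 does not divide 39, no solutions exist.

No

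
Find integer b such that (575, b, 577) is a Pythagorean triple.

b² = c² - a² = 577² - 575² = 332929 - 330625 = 2304
b = sqrt(2304) = 48

48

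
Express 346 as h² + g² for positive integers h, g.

We need to find integers h, g > 0 such that h² + g² = 346.
Trying h = 11: g² = 346 - 11² = 346 - 121 = 225
g = 15
Check: 11² + 15² = 121 + 225 = 346 ✓

346 = 11² + 15²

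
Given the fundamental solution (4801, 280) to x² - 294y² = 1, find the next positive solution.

Solutions to x² - Dy² = 1 are generated by powers of (x₀ + y₀√D).
The next solution satisfies x₁ + y₁√294 = (x₀ + y₀√294)², giving:
x₁ = x₀² + 294y₀² = 4801² + 294·280² = 23049601 + 23049600 = 46099201
y₁ = 2x₀y₀ = 2·4801·280 = 2688560

Verify: 46099201² - 294·2688560² = 2125136332838401 - 2125136332838400 = 1 ✓

x = 46099201, y = 2688560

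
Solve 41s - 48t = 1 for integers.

Step 1: Check solvability.
gcd(41, 48) = 1
Since 1 divides 1, solutions exist.

Step 2: Apply extended Euclidean algorithm to find gcd.
We find integers such that 41*x0 + 48*y0 = 1

Step 3: Scale the particular solution.
Multiply by 1/1 = 1:
s = -7, t = -6

Step 4: Verify.
41*(-7) - 48*(-6) = 1 = 1 ✓

s = -7, t = -6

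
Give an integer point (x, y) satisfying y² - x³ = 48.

Try small integer x values and check whether x³ + 48 is a perfect square.
x = 1: x³ + 48 = 1³ + 48 = 1 + 48 = 49
Is 49 a perfect square? 7² = 49 ✓
So (x, y) = (1, 7) is a solution.

x = 1, y = 7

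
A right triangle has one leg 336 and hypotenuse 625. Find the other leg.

a² = c² - b² = 390625 - 112896 = 277729
a = 527

527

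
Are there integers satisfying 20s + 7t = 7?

Step 1: Compute gcd(20, 7).
gcd(20, 7) = 1

Step 2: Check divisibility.
Does 1 divide 7? 7 = 1 x 7, so yes.

By the theorem on linear Diophantine equations, 20s + 7t = 7 has integer solutions if and only if gcd(20, 7) divides 7. Since 1 | 7, solutions exist.

Yes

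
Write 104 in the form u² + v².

We need to find integers u, v > 0 such that u² + v² = 104.
Trying u = 2: v² = 104 - 2² = 104 - 4 = 100
v = 10
Check: 2² + 10² = 4 + 100 = 104 ✓

104 = 2² + 10²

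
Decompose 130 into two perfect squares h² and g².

We need to find integers h, g > 0 such that h² + g² = 130.
Trying h = 3: g² = 130 - 3² = 130 - 9 = 121
g = 11
Check: 3² + 11² = 9 + 121 = 130 ✓

130 = 3² + 11²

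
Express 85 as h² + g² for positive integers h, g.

We need to find integers h, g > 0 such that h² + g² = 85.
Trying h = 2: g² = 85 - 2² = 85 - 4 = 81
g = 9
Check: 2² + 9² = 4 + 81 = 85 ✓

85 = 2² + 9²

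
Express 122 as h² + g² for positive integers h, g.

We need to find integers h, g > 0 such that h² + g² = 122.
Trying h = 1: g² = 122 - 1² = 122 - 1 = 121
g = 11
Check: 1² + 11² = 1 + 121 = 122 ✓

122 = 1² + 11²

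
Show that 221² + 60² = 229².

Compute a² + b² = 221² + 60² = 48841 + 3600 = 52441
Compute c² = 229² = 52441
Since 52441 = 52441, confirmed.

Yes, it is a Pythagorean triple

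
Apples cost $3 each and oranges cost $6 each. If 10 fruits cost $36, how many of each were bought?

Let a = apples, o = oranges.
a + o = 10
3a + 6o = 36
Substitute o = 10 - a:
3a + 6(10 - a) = 36
(3 - 6)a = 36 - 60
-3a = -24
a = 8, o = 10 - 8 = 2

Apples: 8, Oranges: 2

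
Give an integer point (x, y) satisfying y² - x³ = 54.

Try small integer x values and check whether x³ + 54 is a perfect square.
x = 3: x³ + 54 = 3³ + 54 = 27 + 54 = 81
Is 81 a perfect square? 9² = 81 ✓
So (x, y) = (3, -9) is a solution.

x = 3, y = -9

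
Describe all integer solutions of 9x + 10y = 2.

Step 1: Compute gcd(9, 10) = 1.
Since 1 divides 2, solutions exist.

Step 2: Find a particular solution using extended Euclidean algorithm.
We get x₀ = -2, y₀ = 2.
Check: 9*-2 + 10*2 = 2 = 2 ✓

Step 3: Write the general solution.
x = -2 + (10/1)t = -2 + 10t
y = 2 - (9/1)t = 2 - 9t
for any integer t.

x = -2 + 10t, y = 2 - 9t for integer t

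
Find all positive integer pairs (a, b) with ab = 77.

The positive divisors of 77 are: 1, 7, 11, 77.
Each divisor d gives the pair (d, 77/d):
(1, 77), (7, 11), (11, 7), (77, 1)

(1, 77), (7, 11), (11, 7), (77, 1)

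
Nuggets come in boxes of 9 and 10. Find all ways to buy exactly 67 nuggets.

We need non-negative integers (x, y) with 9x + 10y = 67.
For each x in 0..7, check if 67 - 9x is a non-negative multiple of 10.
x = 3: 10y = 40, y = 4 ✓

(3 boxes of 9, 4 boxes of 10)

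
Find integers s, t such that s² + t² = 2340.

We need to find integers s, t > 0 such that s² + t² = 2340.
Trying s = 6: t² = 2340 - 6² = 2340 - 36 = 2304
t = 48
Check: 6² + 48² = 36 + 2304 = 2340 ✓

2340 = 6² + 48²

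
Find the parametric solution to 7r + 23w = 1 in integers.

Step 1: Compute gcd(7, 23) = 1.
Since 1 divides 1, solutions exist.

Step 2: Find a particular solution using extended Euclidean algorithm.
We get r₀ = 10, w₀ = -3.
Check: 7*10 + 23*-3 = 1 = 1 ✓

Step 3: Write the general solution.
r = 10 + (23/1)t = 10 + 23t
w = -3 - (7/1)t = -3 - 7t
for any integer t.

r = 10 + 23t, w = -3 - 7t for integer t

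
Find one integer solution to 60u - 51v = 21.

Step 1: Check solvability.
gcd(60, 51) = 3
Since 3 divides 21, solutions exist.

Step 2: Apply extended Euclidean algorithm to find gcd.
We find integers such that 60*x0 + 51*y0 = 3

Step 3: Scale the particular solution.
Multiply by 21/3 = 7:
u = 42, v = 49

Step 4: Verify.
60*(42) - 51*(49) = 21 = 21 ✓

u = 42, v = 49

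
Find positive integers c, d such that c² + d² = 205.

Search for c with 205 - c² a perfect square.
c = 3: 205 - 3² = 205 - 9 = 196 = 14² ✓
So c = 3, d = 14.

c = 3, d = 14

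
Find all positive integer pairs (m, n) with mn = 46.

The positive divisors of 46 are: 1, 2, 23, 46.
Each divisor d gives the pair (d, 46/d):
(1, 46), (2, 23), (23, 2), (46, 1)

(1, 46), (2, 23), (23, 2), (46, 1)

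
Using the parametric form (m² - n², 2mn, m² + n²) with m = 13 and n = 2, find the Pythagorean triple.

a = m² - n² = 13² - 2² = 169 - 4 = 165
b = 2mn = 2·13·2 = 52
c = m² + n² = 169 + 4 = 173
Verify: 165² + 52² = 27225 + 2704 = 29929 = 173² ✓

(165, 52, 173)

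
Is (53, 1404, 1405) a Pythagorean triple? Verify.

Compute a² + b² = 53² + 1404² = 2809 + 1971216 = 1974025
Compute c² = 1405² = 1974025
Since 1974025 = 1974025, confirmed.

Yes, it is a Pythagorean triple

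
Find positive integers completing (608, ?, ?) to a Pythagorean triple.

We need the other leg and hypotenuse such that 608² + x² = c².
Take x = 105, c = 617: 608² + 105² = 369664 + 11025 = 380689 = 617² ✓
Triple: (105, 608, 617)

(105, 608, 617)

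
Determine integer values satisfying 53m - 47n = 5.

Step 1: Check solvability.
gcd(53, 47) = 1
Since 1 divides 5, solutions exist.

Step 2: Apply extended Euclidean algorithm to find gcd.
We find integers such that 53*x0 + 47*y0 = 1

Step 3: Scale the particular solution.
Multiply by 5/1 = 5:
m = 40, n = 45

Step 4: Verify.
53*(40) - 47*(45) = 5 = 5 ✓

m = 40, n = 45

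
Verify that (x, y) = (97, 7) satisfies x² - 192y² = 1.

Compute x² = 97² = 9409
Compute 192y² = 192·7² = 192·49 = 9408
x² - 192y² = 9409 - 9408 = 1
Since this equals 1, (97, 7) is a solution.

Yes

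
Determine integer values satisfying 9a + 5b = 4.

Step 1: Check solvability.
gcd(9, 5) = 1
Since 1 divides 4, solutions exist.

Step 2: Apply extended Euclidean algorithm to find gcd.
We find integers such that 9*x0 + 5*y0 = 1

Step 3: Scale the particular solution.
Multiply by 4/1 = 4:
a = -4, b = 8

Step 4: Verify.
9*(-4) + 5*(8) = 4 = 4 ✓

a = -4, b = 8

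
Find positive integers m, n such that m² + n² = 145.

Search for m with 145 - m² a perfect square.
m = 1: 145 - 1² = 145 - 1 = 144 = 12² ✓
So m = 1, n = 12.

m = 1, n = 12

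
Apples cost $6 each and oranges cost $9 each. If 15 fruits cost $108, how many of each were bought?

Let a = apples, o = oranges.
a + o = 15
6a + 9o = 108
Substitute o = 15 - a:
6a + 9(15 - a) = 108
(6 - 9)a = 108 - 135
-3a = -27
a = 9, o = 15 - 9 = 6

Apples: 9, Oranges: 6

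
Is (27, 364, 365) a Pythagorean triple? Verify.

Compute a² + b² = 27² + 364² = 729 + 132496 = 133225
Compute c² = 365² = 133225
Since 133225 = 133225, confirmed.

Yes, it is a Pythagorean triple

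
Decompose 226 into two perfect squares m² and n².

We need to find integers m, n > 0 such that m² + n² = 226.
Trying m = 1: n² = 226 - 1² = 226 - 1 = 225
n = 15
Check: 1² + 15² = 1 + 225 = 226 ✓

226 = 1² + 15²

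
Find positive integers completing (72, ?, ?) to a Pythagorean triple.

We need the other leg and hypotenuse such that 72² + x² = c².
Take x = 65, c = 97: 72² + 65² = 5184 + 4225 = 9409 = 97² ✓
Triple: (65, 72, 97)

(65, 72, 97)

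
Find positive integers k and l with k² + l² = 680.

We need to find integers k, l > 0 such that k² + l² = 680.
Trying k = 2: l² = 680 - 2² = 680 - 4 = 676
l = 26
Check: 2² + 26² = 4 + 676 = 680 ✓

680 = 2² + 26²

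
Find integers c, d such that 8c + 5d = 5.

Step 1: Check solvability.
gcd(8, 5) = 1
Since 1 divides 5, solutions exist.

Step 2: Apply extended Euclidean algorithm to find gcd.
We find integers such that 8*x0 + 5*y0 = 1

Step 3: Scale the particular solution.
Multiply by 5/1 = 5:
c = 10, d = -15

Step 4: Verify.
8*(10) + 5*(-15) = 5 = 5 ✓

c = 10, d = -15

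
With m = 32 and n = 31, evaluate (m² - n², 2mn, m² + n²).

a = m² - n² = 1024 - 961 = 63
b = 2mn = 2·32·31 = 1984
c = m² + n² = 1024 + 961 = 1985
Verify: 63² + 1984² = 3969 + 3936256 = 3940225 = 1985² ✓

(63, 1984, 1985)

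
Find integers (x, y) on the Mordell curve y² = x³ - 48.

Try small integer x values and check whether x³ - 48 is a perfect square.
x = 4: x³ - 48 = 4³ - 48 = 64 - 48 = 16
Is 16 a perfect square? 4² = 16 ✓
So (x, y) = (4, -4) is a solution.

x = 4, y = -4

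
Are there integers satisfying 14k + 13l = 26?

Step 1: Compute gcd(14, 13).
gcd(14, 13) = 1

Step 2: Check divisibility.
Does 1 divide 26? 26 = 1 x 26, so yes.

By the theorem on linear Diophantine equations, 14k + 13l = 26 has integer solutions if and only if gcd(14, 13) divides 26. Since 1 | 26, solutions exist.

Yes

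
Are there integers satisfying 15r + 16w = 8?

Step 1: Compute gcd(15, 16).
gcd(15, 16) = 1

Step 2: Check divisibility.
Does 1 divide 8? 8 = 1 x 8, so yes.

By the theorem on linear Diophantine equations, 15r + 16w = 8 has integer solutions if and only if gcd(15, 16) divides 8. Since 1 | 8, solutions exist.

Yes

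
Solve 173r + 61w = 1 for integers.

Step 1: Check solvability.
gcd(173, 61) = 1
Since 1 divides 1, solutions exist.

Step 2: Apply extended Euclidean algorithm to find gcd.
We find integers such that 173*x0 + 61*y0 = 1

Step 3: Scale the particular solution.
Multiply by 1/1 = 1:
r = 6, w = -17

Step 4: Verify.
173*(6) + 61*(-17) = 1 = 1 ✓

r = 6, w = -17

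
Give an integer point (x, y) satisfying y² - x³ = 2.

Try small integer x values and check whether x³ + 2 is a perfect square.
x = -1: x³ + 2 = -1³ + 2 = -1 + 2 = 1
Is 1 a perfect square? 1² = 1 ✓
So (x, y) = (-1, 1) is a solution.

x = -1, y = 1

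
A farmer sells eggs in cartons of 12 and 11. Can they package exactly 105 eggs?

We need non-negative a, b with 12a + 11b = 105.
gcd(12, 11) = 1 divides 105.
Try a = 6: 11b = 105 - 72 = 33, so b = 3.
One way: 6 cartons of 12 and 3 cartons of 11.

Yes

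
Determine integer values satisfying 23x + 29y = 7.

Step 1: Check solvability.
gcd(23, 29) = 1
Since 1 divides 7, solutions exist.

Step 2: Apply extended Euclidean algorithm to find gcd.
We find integers such that 23*x0 + 29*y0 = 1

Step 3: Scale the particular solution.
Multiply by 7/1 = 7:
x = -35, y = 28

Step 4: Verify.
23*(-35) + 29*(28) = 7 = 7 ✓

x = -35, y = 28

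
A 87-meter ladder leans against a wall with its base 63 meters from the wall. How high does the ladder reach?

The ladder, wall, and ground form a right triangle with hypotenuse 87 and one leg 63.
By the Pythagorean theorem: h² = 87² - 63² = 7569 - 3969 = 3600
h = √3600 = 60 meters

60 meters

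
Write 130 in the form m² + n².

We need to find integers m, n > 0 such that m² + n² = 130.
Trying m = 3: n² = 130 - 3² = 130 - 9 = 121
n = 11
Check: 3² + 11² = 9 + 121 = 130 ✓

130 = 3² + 11²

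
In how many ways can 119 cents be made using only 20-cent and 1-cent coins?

We need non-negative integers (x, y) with 20x + 1y = 119.
For each x from 0 to 5, check if (119 - 20x) is a non-negative multiple of 1.
Solutions (x, y): (0,119), (1,99), (2,79), (3,59), ...
Count: 6

6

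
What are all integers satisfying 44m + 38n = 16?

Step 1: Compute gcd(44, 38) = 2.
Since 2 divides 16, solutions exist.

Step 2: Find a particular solution using extended Euclidean algorithm.
We get m₀ = -48, n₀ = 56.
Check: 44*-48 + 38*56 = 16 = 16 ✓

Step 3: Write the general solution.
m = -48 + (38/2)t = -48 + 19t
n = 56 - (44/2)t = 56 - 22t
for any integer t.

m = -48 + 19t, n = 56 - 22t for integer t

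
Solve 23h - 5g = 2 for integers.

Step 1: Check solvability.
gcd(23, 5) = 1
Since 1 divides 2, solutions exist.

Step 2: Apply extended Euclidean algorithm to find gcd.
We find integers such that 23*x0 + 5*y0 = 1

Step 3: Scale the particular solution.
Multiply by 2/1 = 2:
h = 4, g = 18

Step 4: Verify.
23*(4) - 5*(18) = 2 = 2 ✓

h = 4, g = 18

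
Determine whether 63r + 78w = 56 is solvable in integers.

Step 1: Compute gcd(63, 78).
gcd(63, 78) = 3

Step 2: Check divisibility.
Does 3 divide 56? 56 = 3 x 18 + 2, so no.

By the theorem on linear Diophantine equations, 63r + 78w = 56 has integer solutions if and only if gcd(63, 78) divides 56. Since 3 does not divide 56, no solutions exist.

No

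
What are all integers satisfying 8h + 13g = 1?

Step 1: Compute gcd(8, 13) = 1.
Since 1 divides 1, solutions exist.

Step 2: Find a particular solution using extended Euclidean algorithm.
We get h₀ = 5, g₀ = -3.
Check: 8*5 + 13*-3 = 1 = 1 ✓

Step 3: Write the general solution.
h = 5 + (13/1)t = 5 + 13t
g = -3 - (8/1)t = -3 - 8t
for any integer t.

h = 5 + 13t, g = -3 - 8t for integer t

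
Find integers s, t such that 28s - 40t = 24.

Step 1: Check solvability.
gcd(28, 40) = 4
Since 4 divides 24, solutions exist.

Step 2: Apply extended Euclidean algorithm to find gcd.
We find integers such that 28*x0 + 40*y0 = 4

Step 3: Scale the particular solution.
Multiply by 24/4 = 6:
s = 18, t = 12

Step 4: Verify.
28*(18) - 40*(12) = 24 = 24 ✓

s = 18, t = 12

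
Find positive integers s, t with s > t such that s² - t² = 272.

Factor: s² - t² = (s+t)(s-t) = 272.
We need two factors of 272 with the same parity.
Use s+t = 136 and s-t = 2 (product 136·2 = 272).
Adding: 2s = 138, so s = 69.
Subtracting: 2t = 134, so t = 67.
Check: 69² - 67² = 4761 - 4489 = 272 ✓

s = 69, t = 67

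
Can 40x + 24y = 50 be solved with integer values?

Step 1: Compute gcd(40, 24).
gcd(40, 24) = 8

Step 2: Check divisibility.
Does 8 divide 50? 50 = 8 x 6 + 2, so no.

By the theorem on linear Diophantine equations, 40x + 24y = 50 has integer solutions if and only if gcd(40, 24) divides 50. Since 8 does not divide 50, no solutions exist.

No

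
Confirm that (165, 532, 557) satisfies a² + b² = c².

Compute a² + b² = 165² + 532² = 27225 + 283024 = 310249
Compute c² = 557² = 310249
Since 310249 = 310249, confirmed.

Yes, it is a Pythagorean triple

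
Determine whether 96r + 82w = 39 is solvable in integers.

Step 1: Compute gcd(96, 82).
gcd(96, 82) = 2

Step 2: Check divisibility.
Does 2 divide 39? 39 = 2 x 19 + 1, so no.

By the theorem on linear Diophantine equations, 96r + 82w = 39 has integer solutions if and only if gcd(96, 82) divides 39. Since 2 does not divide 39, no solutions exist.

No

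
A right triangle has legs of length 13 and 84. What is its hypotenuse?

c² = a² + b² = 13² + 84² = 169 + 7056 = 7225
c = 85

85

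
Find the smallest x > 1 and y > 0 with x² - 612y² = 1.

We seek the smallest positive integers (x, y) with x² - 612y² = 1, i.e., x² = 612y² + 1.
Try successive y values:
y = 1: x² = 612·1² + 1 = 613, not a perfect square
y = 2: x² = 612·2² + 1 = 2449, not a perfect square
y = 3: x² = 612·3² + 1 = 5509, not a perfect square
... continuing the search (or via continued fractions) ...
y = 88: x² = 612·88² + 1 = 4739329, x = 2177 ✓

Verify: 2177² - 612·88² = 4739329 - 4739328 = 1 ✓

x = 2177, y = 88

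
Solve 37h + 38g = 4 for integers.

Step 1: Check solvability.
gcd(37, 38) = 1
Since 1 divides 4, solutions exist.

Step 2: Apply extended Euclidean algorithm to find gcd.
We find integers such that 37*x0 + 38*y0 = 1

Step 3: Scale the particular solution.
Multiply by 4/1 = 4:
h = -4, g = 4

Step 4: Verify.
37*(-4) + 38*(4) = 4 = 4 ✓

h = -4, g = 4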